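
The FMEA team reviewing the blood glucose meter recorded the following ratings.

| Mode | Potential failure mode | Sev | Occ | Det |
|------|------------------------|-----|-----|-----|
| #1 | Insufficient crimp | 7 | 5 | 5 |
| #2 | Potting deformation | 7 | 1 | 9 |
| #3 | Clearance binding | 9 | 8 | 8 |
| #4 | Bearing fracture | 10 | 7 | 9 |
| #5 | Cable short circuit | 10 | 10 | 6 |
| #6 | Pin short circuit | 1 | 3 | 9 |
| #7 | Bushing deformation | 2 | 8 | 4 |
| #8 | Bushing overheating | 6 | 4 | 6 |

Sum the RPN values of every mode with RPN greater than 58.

2252

RPN = Severity × Occurrence × Detection:
  #1: 7 × 5 × 5 = 175
  #2: 7 × 1 × 9 = 63
  #3: 9 × 8 × 8 = 576
  #4: 10 × 7 × 9 = 630
  #5: 10 × 10 × 6 = 600
  #6: 1 × 3 × 9 = 27
  #7: 2 × 8 × 4 = 64
  #8: 6 × 4 × 6 = 144
RPN > 58: #1 (175), #2 (63), #3 (576), #4 (630), #5 (600), #7 (64), #8 (144).
Sum: 175 + 63 + 576 + 630 + 600 + 64 + 144 = 2252.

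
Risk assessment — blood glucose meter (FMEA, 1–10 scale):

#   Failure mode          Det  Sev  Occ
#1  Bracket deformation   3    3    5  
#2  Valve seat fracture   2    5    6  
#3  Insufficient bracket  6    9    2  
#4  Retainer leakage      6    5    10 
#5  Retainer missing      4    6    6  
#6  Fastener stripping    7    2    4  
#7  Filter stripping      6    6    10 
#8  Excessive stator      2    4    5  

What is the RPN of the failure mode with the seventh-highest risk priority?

RPN = Severity × Occurrence × Detection:
  #1: 3 × 5 × 3 = 45
  #2: 5 × 6 × 2 = 60
  #3: 9 × 2 × 6 = 108
  #4: 5 × 10 × 6 = 300
  #5: 6 × 6 × 4 = 144
  #6: 2 × 4 × 7 = 56
  #7: 6 × 10 × 6 = 360
  #8: 4 × 5 × 2 = 40
Sorted descending: 360, 300, 144, 108, 60, 56, 45, 40.
The seventh-highest RPN is 45 (#1).

45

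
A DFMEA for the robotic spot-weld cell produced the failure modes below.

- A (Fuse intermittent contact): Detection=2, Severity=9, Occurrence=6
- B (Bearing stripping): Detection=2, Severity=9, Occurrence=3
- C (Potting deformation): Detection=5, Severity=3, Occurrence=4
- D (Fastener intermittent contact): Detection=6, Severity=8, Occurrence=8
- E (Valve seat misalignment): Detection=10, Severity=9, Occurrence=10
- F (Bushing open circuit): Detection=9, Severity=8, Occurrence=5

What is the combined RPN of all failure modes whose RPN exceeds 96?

1752

RPN = Severity × Occurrence × Detection:
  A: 9 × 6 × 2 = 108
  B: 9 × 3 × 2 = 54
  C: 3 × 4 × 5 = 60
  D: 8 × 8 × 6 = 384
  E: 9 × 10 × 10 = 900
  F: 8 × 5 × 9 = 360
RPN > 96: A (108), D (384), E (900), F (360).
Sum: 108 + 384 + 900 + 360 = 1752.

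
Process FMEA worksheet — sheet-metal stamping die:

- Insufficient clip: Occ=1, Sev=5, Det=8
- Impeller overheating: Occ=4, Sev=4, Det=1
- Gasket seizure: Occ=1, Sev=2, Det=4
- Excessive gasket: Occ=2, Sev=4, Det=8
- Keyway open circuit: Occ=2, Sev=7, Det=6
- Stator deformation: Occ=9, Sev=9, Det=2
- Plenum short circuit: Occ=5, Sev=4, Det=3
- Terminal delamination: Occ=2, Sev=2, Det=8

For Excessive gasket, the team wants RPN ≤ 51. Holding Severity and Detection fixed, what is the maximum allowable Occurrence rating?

Excessive gasket: S=4, O=2, D=8 → current RPN = 64.
Fixed product = 32. Need 32 × O ≤ 51, so O ≤ 51/32 = 1.59.
Maximum integer Occurrence rating = 1 (gives RPN 32; O=2 would give 64 > 51).

1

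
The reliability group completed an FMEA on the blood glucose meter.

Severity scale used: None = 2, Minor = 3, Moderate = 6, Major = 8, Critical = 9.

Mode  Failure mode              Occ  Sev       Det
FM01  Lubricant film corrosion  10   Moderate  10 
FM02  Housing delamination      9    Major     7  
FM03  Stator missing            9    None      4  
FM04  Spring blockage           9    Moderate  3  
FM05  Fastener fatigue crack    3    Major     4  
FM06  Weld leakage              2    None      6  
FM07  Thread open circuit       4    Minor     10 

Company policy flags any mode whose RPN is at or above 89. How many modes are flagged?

5

RPN = Severity × Occurrence × Detection:
  FM01: 6 × 10 × 10 = 600
  FM02: 8 × 9 × 7 = 504
  FM03: 2 × 9 × 4 = 72
  FM04: 6 × 9 × 3 = 162
  FM05: 8 × 3 × 4 = 96
  FM06: 2 × 2 × 6 = 24
  FM07: 3 × 4 × 10 = 120
Modes with RPN ≥ 89: FM01 (600), FM02 (504), FM04 (162), FM05 (96), FM07 (120) → 5.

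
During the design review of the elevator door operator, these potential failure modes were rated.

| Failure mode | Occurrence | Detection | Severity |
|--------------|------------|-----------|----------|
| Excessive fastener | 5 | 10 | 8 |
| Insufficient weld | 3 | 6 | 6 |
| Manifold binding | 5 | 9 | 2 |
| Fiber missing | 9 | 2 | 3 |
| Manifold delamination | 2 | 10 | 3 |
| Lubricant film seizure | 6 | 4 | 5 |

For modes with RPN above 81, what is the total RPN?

718

RPN = Severity × Occurrence × Detection:
  Excessive fastener: 8 × 5 × 10 = 400
  Insufficient weld: 6 × 3 × 6 = 108
  Manifold binding: 2 × 5 × 9 = 90
  Fiber missing: 3 × 9 × 2 = 54
  Manifold delamination: 3 × 2 × 10 = 60
  Lubricant film seizure: 5 × 6 × 4 = 120
RPN > 81: Excessive fastener (400), Insufficient weld (108), Manifold binding (90), Lubricant film seizure (120).
Sum: 400 + 108 + 90 + 120 = 718.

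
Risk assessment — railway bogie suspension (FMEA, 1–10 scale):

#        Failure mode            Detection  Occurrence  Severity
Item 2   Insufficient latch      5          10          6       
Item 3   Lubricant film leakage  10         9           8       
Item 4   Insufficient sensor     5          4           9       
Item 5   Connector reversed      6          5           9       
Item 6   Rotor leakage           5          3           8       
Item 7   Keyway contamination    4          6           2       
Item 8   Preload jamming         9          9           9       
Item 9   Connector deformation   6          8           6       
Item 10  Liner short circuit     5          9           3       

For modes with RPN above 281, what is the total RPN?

RPN = Severity × Occurrence × Detection:
  Item 2: 6 × 10 × 5 = 300
  Item 3: 8 × 9 × 10 = 720
  Item 4: 9 × 4 × 5 = 180
  Item 5: 9 × 5 × 6 = 270
  Item 6: 8 × 3 × 5 = 120
  Item 7: 2 × 6 × 4 = 48
  Item 8: 9 × 9 × 9 = 729
  Item 9: 6 × 8 × 6 = 288
  Item 10: 3 × 9 × 5 = 135
RPN > 281: Item 2 (300), Item 3 (720), Item 8 (729), Item 9 (288).
Sum: 300 + 720 + 729 + 288 = 2037.

2037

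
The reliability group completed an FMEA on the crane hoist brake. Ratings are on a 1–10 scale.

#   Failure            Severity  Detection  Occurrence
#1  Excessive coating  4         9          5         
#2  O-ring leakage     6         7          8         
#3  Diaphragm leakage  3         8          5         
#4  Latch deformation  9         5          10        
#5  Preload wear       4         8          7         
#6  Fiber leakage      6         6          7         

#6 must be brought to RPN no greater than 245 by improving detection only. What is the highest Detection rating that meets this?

5

#6: S=6, O=7, D=6 → current RPN = 252.
Fixed product = 42. Need 42 × D ≤ 245, so D ≤ 245/42 = 5.83.
Maximum integer Detection rating = 5 (gives RPN 210; D=6 would give 252 > 245).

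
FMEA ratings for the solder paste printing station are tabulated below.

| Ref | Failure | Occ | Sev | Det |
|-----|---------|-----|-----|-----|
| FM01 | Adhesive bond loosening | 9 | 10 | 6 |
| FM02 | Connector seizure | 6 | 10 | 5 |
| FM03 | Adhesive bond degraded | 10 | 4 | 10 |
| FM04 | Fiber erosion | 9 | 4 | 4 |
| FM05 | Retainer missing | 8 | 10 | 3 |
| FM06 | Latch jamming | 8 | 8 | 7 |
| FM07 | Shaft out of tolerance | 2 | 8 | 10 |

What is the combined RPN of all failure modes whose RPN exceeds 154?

2088

RPN = Severity × Occurrence × Detection:
  FM01: 10 × 9 × 6 = 540
  FM02: 10 × 6 × 5 = 300
  FM03: 4 × 10 × 10 = 400
  FM04: 4 × 9 × 4 = 144
  FM05: 10 × 8 × 3 = 240
  FM06: 8 × 8 × 7 = 448
  FM07: 8 × 2 × 10 = 160
RPN > 154: FM01 (540), FM02 (300), FM03 (400), FM05 (240), FM06 (448), FM07 (160).
Sum: 540 + 300 + 400 + 240 + 448 + 160 = 2088.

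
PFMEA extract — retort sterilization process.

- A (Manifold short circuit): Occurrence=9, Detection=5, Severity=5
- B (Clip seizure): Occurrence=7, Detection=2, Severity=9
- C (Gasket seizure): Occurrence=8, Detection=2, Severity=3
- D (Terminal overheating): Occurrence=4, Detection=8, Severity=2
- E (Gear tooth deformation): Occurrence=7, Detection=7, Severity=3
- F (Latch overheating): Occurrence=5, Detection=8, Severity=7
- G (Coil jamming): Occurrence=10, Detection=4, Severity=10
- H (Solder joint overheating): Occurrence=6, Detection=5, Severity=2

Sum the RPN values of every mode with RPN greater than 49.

RPN = Severity × Occurrence × Detection:
  A: 5 × 9 × 5 = 225
  B: 9 × 7 × 2 = 126
  C: 3 × 8 × 2 = 48
  D: 2 × 4 × 8 = 64
  E: 3 × 7 × 7 = 147
  F: 7 × 5 × 8 = 280
  G: 10 × 10 × 4 = 400
  H: 2 × 6 × 5 = 60
RPN > 49: A (225), B (126), D (64), E (147), F (280), G (400), H (60).
Sum: 225 + 126 + 64 + 147 + 280 + 400 + 60 = 1302.

1302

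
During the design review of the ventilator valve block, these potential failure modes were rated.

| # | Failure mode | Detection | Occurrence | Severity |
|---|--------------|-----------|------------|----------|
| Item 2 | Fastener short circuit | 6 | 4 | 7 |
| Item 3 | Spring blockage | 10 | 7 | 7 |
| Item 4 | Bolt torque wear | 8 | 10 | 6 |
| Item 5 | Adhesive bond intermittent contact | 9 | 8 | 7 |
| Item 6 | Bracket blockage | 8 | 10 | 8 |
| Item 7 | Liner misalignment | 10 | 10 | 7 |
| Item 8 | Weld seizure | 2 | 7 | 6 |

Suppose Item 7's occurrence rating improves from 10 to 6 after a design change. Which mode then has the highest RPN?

Item 6

RPN = Severity × Occurrence × Detection:
  Item 2: 7 × 4 × 6 = 168
  Item 3: 7 × 7 × 10 = 490
  Item 4: 6 × 10 × 8 = 480
  Item 5: 7 × 8 × 9 = 504
  Item 6: 8 × 10 × 8 = 640
  Item 7: 7 × 10 × 10 = 700
  Item 8: 6 × 7 × 2 = 84
After action: Item 7 → 7 × 6 × 10 = 420.
Revised RPNs: Item 6=640, Item 5=504, Item 3=490, Item 4=480, Item 7=420, Item 2=168, Item 8=84.
Highest is now Item 6 (640).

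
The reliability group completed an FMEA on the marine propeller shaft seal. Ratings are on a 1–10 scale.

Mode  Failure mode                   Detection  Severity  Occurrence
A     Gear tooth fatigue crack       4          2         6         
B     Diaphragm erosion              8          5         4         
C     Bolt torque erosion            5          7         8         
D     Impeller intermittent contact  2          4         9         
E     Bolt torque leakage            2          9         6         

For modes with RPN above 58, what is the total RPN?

RPN = Severity × Occurrence × Detection:
  A: 2 × 6 × 4 = 48
  B: 5 × 4 × 8 = 160
  C: 7 × 8 × 5 = 280
  D: 4 × 9 × 2 = 72
  E: 9 × 6 × 2 = 108
RPN > 58: B (160), C (280), D (72), E (108).
Sum: 160 + 280 + 72 + 108 = 620.

620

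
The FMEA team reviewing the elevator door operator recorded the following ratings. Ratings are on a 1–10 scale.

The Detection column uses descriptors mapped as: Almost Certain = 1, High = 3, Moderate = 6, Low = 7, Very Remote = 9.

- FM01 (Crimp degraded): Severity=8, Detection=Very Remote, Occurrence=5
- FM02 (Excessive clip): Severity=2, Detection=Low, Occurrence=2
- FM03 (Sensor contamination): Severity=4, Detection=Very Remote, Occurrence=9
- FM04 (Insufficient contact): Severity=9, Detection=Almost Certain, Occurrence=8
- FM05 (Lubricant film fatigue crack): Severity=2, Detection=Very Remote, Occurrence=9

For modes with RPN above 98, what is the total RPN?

846

RPN = Severity × Occurrence × Detection:
  FM01: 8 × 5 × 9 = 360
  FM02: 2 × 2 × 7 = 28
  FM03: 4 × 9 × 9 = 324
  FM04: 9 × 8 × 1 = 72
  FM05: 2 × 9 × 9 = 162
RPN > 98: FM01 (360), FM03 (324), FM05 (162).
Sum: 360 + 324 + 162 = 846.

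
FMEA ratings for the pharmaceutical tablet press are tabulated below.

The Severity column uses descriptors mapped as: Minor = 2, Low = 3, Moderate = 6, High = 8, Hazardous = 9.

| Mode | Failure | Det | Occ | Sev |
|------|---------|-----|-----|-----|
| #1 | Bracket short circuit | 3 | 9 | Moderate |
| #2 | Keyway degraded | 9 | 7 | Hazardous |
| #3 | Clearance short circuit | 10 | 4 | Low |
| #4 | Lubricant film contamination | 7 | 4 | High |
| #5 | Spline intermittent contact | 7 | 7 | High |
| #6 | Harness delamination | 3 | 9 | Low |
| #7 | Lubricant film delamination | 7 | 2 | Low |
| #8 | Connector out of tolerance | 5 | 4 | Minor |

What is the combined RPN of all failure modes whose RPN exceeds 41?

1588

RPN = Severity × Occurrence × Detection:
  #1: 6 × 9 × 3 = 162
  #2: 9 × 7 × 9 = 567
  #3: 3 × 4 × 10 = 120
  #4: 8 × 4 × 7 = 224
  #5: 8 × 7 × 7 = 392
  #6: 3 × 9 × 3 = 81
  #7: 3 × 2 × 7 = 42
  #8: 2 × 4 × 5 = 40
RPN > 41: #1 (162), #2 (567), #3 (120), #4 (224), #5 (392), #6 (81), #7 (42).
Sum: 162 + 567 + 120 + 224 + 392 + 81 + 42 = 1588.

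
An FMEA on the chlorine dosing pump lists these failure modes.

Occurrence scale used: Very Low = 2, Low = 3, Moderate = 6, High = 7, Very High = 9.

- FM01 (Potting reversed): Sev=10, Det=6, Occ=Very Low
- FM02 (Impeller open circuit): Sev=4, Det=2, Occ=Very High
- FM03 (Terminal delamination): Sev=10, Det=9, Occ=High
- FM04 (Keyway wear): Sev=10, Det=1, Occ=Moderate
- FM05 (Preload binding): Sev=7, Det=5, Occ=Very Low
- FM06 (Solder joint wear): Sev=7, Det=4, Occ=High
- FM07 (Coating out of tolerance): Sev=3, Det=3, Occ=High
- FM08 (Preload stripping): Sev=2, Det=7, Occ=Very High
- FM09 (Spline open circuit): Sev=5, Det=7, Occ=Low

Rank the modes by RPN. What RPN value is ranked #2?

196

RPN = Severity × Occurrence × Detection:
  FM01: 10 × 2 × 6 = 120
  FM02: 4 × 9 × 2 = 72
  FM03: 10 × 7 × 9 = 630
  FM04: 10 × 6 × 1 = 60
  FM05: 7 × 2 × 5 = 70
  FM06: 7 × 7 × 4 = 196
  FM07: 3 × 7 × 3 = 63
  FM08: 2 × 9 × 7 = 126
  FM09: 5 × 3 × 7 = 105
Sorted descending: 630, 196, 126, 120, 105, 72, 70, 63, 60.
The second-highest RPN is 196 (FM06).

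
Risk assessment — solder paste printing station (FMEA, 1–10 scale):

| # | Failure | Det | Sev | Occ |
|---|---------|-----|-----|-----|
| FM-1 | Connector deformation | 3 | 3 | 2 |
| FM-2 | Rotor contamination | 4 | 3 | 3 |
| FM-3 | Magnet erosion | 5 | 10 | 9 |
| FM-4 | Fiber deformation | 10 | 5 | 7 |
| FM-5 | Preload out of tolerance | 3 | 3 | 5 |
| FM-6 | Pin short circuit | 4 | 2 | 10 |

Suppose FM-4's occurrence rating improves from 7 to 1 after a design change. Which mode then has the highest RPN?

RPN = Severity × Occurrence × Detection:
  FM-1: 3 × 2 × 3 = 18
  FM-2: 3 × 3 × 4 = 36
  FM-3: 10 × 9 × 5 = 450
  FM-4: 5 × 7 × 10 = 350
  FM-5: 3 × 5 × 3 = 45
  FM-6: 2 × 10 × 4 = 80
After action: FM-4 → 5 × 1 × 10 = 50.
Revised RPNs: FM-3=450, FM-6=80, FM-4=50, FM-5=45, FM-2=36, FM-1=18.
Highest is now FM-3 (450).

FM-3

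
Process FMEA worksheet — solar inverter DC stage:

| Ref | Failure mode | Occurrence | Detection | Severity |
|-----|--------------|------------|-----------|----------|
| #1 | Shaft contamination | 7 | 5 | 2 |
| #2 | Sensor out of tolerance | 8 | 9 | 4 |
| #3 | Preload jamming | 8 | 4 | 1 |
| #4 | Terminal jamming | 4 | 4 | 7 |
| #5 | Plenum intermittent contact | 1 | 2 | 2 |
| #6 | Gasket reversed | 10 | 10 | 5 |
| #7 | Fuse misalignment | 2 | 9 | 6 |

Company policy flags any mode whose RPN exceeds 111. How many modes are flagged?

RPN = Severity × Occurrence × Detection:
  #1: 2 × 7 × 5 = 70
  #2: 4 × 8 × 9 = 288
  #3: 1 × 8 × 4 = 32
  #4: 7 × 4 × 4 = 112
  #5: 2 × 1 × 2 = 4
  #6: 5 × 10 × 10 = 500
  #7: 6 × 2 × 9 = 108
Modes with RPN > 111: #2 (288), #4 (112), #6 (500) → 3.

3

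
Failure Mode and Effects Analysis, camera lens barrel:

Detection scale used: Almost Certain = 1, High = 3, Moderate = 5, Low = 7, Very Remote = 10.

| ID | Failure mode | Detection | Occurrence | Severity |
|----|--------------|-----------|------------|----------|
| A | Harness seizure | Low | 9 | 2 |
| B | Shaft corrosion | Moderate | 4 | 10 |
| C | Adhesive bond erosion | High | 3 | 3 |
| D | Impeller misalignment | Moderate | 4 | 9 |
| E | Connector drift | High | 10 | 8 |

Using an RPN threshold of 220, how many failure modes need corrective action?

RPN = Severity × Occurrence × Detection:
  A: 2 × 9 × 7 = 126
  B: 10 × 4 × 5 = 200
  C: 3 × 3 × 3 = 27
  D: 9 × 4 × 5 = 180
  E: 8 × 10 × 3 = 240
Modes with RPN ≥ 220: E (240) → 1.

1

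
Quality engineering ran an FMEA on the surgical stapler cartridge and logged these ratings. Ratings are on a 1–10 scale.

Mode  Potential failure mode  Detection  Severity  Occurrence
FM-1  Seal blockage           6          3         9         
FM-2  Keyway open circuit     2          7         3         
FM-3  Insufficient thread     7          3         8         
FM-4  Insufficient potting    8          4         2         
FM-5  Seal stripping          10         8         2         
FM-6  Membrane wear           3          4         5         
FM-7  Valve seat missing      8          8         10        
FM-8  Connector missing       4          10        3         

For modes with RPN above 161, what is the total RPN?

970

RPN = Severity × Occurrence × Detection:
  FM-1: 3 × 9 × 6 = 162
  FM-2: 7 × 3 × 2 = 42
  FM-3: 3 × 8 × 7 = 168
  FM-4: 4 × 2 × 8 = 64
  FM-5: 8 × 2 × 10 = 160
  FM-6: 4 × 5 × 3 = 60
  FM-7: 8 × 10 × 8 = 640
  FM-8: 10 × 3 × 4 = 120
RPN > 161: FM-1 (162), FM-3 (168), FM-7 (640).
Sum: 162 + 168 + 640 = 970.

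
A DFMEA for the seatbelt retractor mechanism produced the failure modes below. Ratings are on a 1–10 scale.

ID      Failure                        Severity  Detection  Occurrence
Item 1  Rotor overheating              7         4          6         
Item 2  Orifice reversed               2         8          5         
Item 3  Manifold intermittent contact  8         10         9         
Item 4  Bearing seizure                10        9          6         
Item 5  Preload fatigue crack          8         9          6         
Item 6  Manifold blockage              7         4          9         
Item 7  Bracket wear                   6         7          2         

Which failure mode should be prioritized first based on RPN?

RPN = Severity × Occurrence × Detection:
  Item 1: 7 × 6 × 4 = 168
  Item 2: 2 × 5 × 8 = 80
  Item 3: 8 × 9 × 10 = 720
  Item 4: 10 × 6 × 9 = 540
  Item 5: 8 × 6 × 9 = 432
  Item 6: 7 × 9 × 4 = 252
  Item 7: 6 × 2 × 7 = 84
Highest RPN is 720 → Item 3.

Item 3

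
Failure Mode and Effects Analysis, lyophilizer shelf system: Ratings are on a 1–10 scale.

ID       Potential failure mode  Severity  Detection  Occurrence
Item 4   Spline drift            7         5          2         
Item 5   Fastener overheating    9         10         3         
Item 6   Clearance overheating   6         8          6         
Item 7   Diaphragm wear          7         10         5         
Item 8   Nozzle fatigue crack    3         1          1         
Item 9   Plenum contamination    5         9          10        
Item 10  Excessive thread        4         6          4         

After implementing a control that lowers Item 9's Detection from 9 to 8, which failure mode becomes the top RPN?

RPN = Severity × Occurrence × Detection:
  Item 4: 7 × 2 × 5 = 70
  Item 5: 9 × 3 × 10 = 270
  Item 6: 6 × 6 × 8 = 288
  Item 7: 7 × 5 × 10 = 350
  Item 8: 3 × 1 × 1 = 3
  Item 9: 5 × 10 × 9 = 450
  Item 10: 4 × 4 × 6 = 96
After action: Item 9 → 5 × 10 × 8 = 400.
Revised RPNs: Item 9=400, Item 7=350, Item 6=288, Item 5=270, Item 10=96, Item 4=70, Item 8=3.
Highest is now Item 9 (400).

Item 9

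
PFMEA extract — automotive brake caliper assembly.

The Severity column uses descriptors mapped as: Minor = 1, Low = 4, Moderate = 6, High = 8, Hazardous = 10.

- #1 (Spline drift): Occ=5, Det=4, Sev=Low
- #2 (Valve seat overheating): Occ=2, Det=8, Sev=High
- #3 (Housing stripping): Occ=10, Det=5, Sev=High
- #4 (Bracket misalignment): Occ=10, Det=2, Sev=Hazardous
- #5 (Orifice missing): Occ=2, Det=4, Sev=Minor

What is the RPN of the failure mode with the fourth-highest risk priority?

80

RPN = Severity × Occurrence × Detection:
  #1: 4 × 5 × 4 = 80
  #2: 8 × 2 × 8 = 128
  #3: 8 × 10 × 5 = 400
  #4: 10 × 10 × 2 = 200
  #5: 1 × 2 × 4 = 8
Sorted descending: 400, 200, 128, 80, 8.
The fourth-highest RPN is 80 (#1).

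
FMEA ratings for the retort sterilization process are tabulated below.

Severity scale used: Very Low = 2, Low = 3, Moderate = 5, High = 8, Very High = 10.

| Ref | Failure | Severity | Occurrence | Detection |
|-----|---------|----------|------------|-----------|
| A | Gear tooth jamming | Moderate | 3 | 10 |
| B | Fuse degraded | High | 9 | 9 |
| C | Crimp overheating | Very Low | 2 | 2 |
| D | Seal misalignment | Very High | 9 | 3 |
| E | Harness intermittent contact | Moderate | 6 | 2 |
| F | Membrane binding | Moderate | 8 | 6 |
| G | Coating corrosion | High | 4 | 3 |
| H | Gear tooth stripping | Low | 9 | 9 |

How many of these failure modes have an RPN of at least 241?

3

RPN = Severity × Occurrence × Detection:
  A: 5 × 3 × 10 = 150
  B: 8 × 9 × 9 = 648
  C: 2 × 2 × 2 = 8
  D: 10 × 9 × 3 = 270
  E: 5 × 6 × 2 = 60
  F: 5 × 8 × 6 = 240
  G: 8 × 4 × 3 = 96
  H: 3 × 9 × 9 = 243
Modes with RPN ≥ 241: B (648), D (270), H (243) → 3.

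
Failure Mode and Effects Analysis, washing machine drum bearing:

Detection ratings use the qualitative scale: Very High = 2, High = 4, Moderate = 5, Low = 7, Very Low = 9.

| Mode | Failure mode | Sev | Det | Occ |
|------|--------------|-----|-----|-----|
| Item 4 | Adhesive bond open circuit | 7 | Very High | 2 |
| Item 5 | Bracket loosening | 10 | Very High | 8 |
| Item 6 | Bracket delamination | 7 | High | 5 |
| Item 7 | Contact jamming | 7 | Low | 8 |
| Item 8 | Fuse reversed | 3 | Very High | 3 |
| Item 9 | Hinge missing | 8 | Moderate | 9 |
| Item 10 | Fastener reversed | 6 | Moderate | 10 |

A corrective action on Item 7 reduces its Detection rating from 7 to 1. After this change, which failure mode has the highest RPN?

RPN = Severity × Occurrence × Detection:
  Item 4: 7 × 2 × 2 = 28
  Item 5: 10 × 8 × 2 = 160
  Item 6: 7 × 5 × 4 = 140
  Item 7: 7 × 8 × 7 = 392
  Item 8: 3 × 3 × 2 = 18
  Item 9: 8 × 9 × 5 = 360
  Item 10: 6 × 10 × 5 = 300
After action: Item 7 → 7 × 8 × 1 = 56.
Revised RPNs: Item 9=360, Item 10=300, Item 5=160, Item 6=140, Item 7=56, Item 4=28, Item 8=18.
Highest is now Item 9 (360).

Item 9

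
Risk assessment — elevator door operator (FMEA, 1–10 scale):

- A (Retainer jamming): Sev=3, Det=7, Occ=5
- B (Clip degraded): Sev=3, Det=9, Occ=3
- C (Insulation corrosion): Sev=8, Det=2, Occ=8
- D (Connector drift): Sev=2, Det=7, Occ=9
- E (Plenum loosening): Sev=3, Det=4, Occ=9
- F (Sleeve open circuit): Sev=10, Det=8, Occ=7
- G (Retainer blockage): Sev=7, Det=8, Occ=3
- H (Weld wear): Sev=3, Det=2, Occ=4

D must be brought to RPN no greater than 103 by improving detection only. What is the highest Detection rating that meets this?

D: S=2, O=9, D=7 → current RPN = 126.
Fixed product = 18. Need 18 × D ≤ 103, so D ≤ 103/18 = 5.72.
Maximum integer Detection rating = 5 (gives RPN 90; D=6 would give 108 > 103).

5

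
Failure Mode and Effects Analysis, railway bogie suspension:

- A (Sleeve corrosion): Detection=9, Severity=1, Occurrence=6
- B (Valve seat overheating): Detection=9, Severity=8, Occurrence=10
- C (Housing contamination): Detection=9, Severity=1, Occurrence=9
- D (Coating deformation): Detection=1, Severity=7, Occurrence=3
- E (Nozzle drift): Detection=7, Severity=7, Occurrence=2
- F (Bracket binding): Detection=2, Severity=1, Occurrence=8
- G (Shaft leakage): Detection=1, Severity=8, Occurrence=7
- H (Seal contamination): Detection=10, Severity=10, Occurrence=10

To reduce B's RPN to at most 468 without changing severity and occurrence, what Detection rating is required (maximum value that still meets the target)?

5

B: S=8, O=10, D=9 → current RPN = 720.
Fixed product = 80. Need 80 × D ≤ 468, so D ≤ 468/80 = 5.85.
Maximum integer Detection rating = 5 (gives RPN 400; D=6 would give 480 > 468).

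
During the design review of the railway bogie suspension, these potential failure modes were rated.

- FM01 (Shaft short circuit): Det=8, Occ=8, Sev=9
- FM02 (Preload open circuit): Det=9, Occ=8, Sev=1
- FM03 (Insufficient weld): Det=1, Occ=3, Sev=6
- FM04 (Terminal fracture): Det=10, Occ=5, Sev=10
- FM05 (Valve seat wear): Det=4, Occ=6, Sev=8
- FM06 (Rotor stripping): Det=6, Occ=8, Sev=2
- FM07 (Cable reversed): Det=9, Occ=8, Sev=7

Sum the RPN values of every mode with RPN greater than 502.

1080

RPN = Severity × Occurrence × Detection:
  FM01: 9 × 8 × 8 = 576
  FM02: 1 × 8 × 9 = 72
  FM03: 6 × 3 × 1 = 18
  FM04: 10 × 5 × 10 = 500
  FM05: 8 × 6 × 4 = 192
  FM06: 2 × 8 × 6 = 96
  FM07: 7 × 8 × 9 = 504
RPN > 502: FM01 (576), FM07 (504).
Sum: 576 + 504 = 1080.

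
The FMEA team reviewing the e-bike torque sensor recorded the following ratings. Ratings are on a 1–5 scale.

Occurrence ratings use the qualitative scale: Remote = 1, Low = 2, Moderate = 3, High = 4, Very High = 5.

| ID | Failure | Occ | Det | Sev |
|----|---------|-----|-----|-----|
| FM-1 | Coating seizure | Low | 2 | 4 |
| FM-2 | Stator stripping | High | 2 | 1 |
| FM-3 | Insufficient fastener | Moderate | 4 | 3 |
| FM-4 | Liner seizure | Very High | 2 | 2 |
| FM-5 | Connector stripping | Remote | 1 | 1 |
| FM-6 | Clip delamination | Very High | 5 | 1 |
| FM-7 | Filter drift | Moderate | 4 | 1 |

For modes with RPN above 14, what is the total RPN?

RPN = Severity × Occurrence × Detection:
  FM-1: 4 × 2 × 2 = 16
  FM-2: 1 × 4 × 2 = 8
  FM-3: 3 × 3 × 4 = 36
  FM-4: 2 × 5 × 2 = 20
  FM-5: 1 × 1 × 1 = 1
  FM-6: 1 × 5 × 5 = 25
  FM-7: 1 × 3 × 4 = 12
RPN > 14: FM-1 (16), FM-3 (36), FM-4 (20), FM-6 (25).
Sum: 16 + 36 + 20 + 25 = 97.

97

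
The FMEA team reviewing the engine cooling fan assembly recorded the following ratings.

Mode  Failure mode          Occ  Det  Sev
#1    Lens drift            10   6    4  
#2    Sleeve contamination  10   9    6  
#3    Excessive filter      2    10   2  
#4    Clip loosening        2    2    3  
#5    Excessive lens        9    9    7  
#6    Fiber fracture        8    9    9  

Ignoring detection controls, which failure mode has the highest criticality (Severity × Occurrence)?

Criticality = Severity × Occurrence:
  #1: 4 × 10 = 40
  #2: 6 × 10 = 60
  #3: 2 × 2 = 4
  #4: 3 × 2 = 6
  #5: 7 × 9 = 63
  #6: 9 × 8 = 72
Highest criticality is 72 → #6.

#6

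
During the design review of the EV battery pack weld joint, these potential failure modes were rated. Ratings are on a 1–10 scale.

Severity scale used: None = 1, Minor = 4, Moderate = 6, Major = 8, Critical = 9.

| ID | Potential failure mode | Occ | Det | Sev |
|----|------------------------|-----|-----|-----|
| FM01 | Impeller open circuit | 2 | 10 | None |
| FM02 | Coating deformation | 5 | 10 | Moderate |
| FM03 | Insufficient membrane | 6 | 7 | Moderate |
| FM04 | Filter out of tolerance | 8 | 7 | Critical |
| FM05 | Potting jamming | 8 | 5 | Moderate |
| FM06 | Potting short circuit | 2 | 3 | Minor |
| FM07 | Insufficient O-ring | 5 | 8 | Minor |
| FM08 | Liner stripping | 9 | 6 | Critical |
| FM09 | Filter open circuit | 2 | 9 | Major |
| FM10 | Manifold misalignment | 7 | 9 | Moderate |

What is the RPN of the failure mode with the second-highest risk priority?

486

RPN = Severity × Occurrence × Detection:
  FM01: 1 × 2 × 10 = 20
  FM02: 6 × 5 × 10 = 300
  FM03: 6 × 6 × 7 = 252
  FM04: 9 × 8 × 7 = 504
  FM05: 6 × 8 × 5 = 240
  FM06: 4 × 2 × 3 = 24
  FM07: 4 × 5 × 8 = 160
  FM08: 9 × 9 × 6 = 486
  FM09: 8 × 2 × 9 = 144
  FM10: 6 × 7 × 9 = 378
Sorted descending: 504, 486, 378, 300, 252, 240, 160, 144, 24, 20.
The second-highest RPN is 486 (FM08).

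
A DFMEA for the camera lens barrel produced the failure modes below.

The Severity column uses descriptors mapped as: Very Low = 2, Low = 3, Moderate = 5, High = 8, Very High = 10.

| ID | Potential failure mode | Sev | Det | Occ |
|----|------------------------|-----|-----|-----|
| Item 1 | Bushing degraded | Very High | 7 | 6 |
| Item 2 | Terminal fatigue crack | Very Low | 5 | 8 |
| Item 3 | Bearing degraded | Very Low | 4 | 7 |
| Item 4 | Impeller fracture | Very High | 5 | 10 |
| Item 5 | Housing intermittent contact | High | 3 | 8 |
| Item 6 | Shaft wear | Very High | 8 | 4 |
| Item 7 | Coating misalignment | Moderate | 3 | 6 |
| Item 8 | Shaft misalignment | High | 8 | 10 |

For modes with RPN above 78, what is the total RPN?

2242

RPN = Severity × Occurrence × Detection:
  Item 1: 10 × 6 × 7 = 420
  Item 2: 2 × 8 × 5 = 80
  Item 3: 2 × 7 × 4 = 56
  Item 4: 10 × 10 × 5 = 500
  Item 5: 8 × 8 × 3 = 192
  Item 6: 10 × 4 × 8 = 320
  Item 7: 5 × 6 × 3 = 90
  Item 8: 8 × 10 × 8 = 640
RPN > 78: Item 1 (420), Item 2 (80), Item 4 (500), Item 5 (192), Item 6 (320), Item 7 (90), Item 8 (640).
Sum: 420 + 80 + 500 + 192 + 320 + 90 + 640 = 2242.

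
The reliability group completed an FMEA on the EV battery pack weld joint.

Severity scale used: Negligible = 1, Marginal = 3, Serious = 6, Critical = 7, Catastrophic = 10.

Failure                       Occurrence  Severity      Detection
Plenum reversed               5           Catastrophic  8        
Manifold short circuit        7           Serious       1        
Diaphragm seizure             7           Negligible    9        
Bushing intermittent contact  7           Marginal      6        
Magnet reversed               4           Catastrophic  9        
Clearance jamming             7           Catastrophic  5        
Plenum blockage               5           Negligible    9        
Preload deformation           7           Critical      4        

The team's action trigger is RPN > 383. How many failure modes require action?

RPN = Severity × Occurrence × Detection:
  Plenum reversed: 10 × 5 × 8 = 400
  Manifold short circuit: 6 × 7 × 1 = 42
  Diaphragm seizure: 1 × 7 × 9 = 63
  Bushing intermittent contact: 3 × 7 × 6 = 126
  Magnet reversed: 10 × 4 × 9 = 360
  Clearance jamming: 10 × 7 × 5 = 350
  Plenum blockage: 1 × 5 × 9 = 45
  Preload deformation: 7 × 7 × 4 = 196
Modes with RPN > 383: Plenum reversed (400) → 1.

1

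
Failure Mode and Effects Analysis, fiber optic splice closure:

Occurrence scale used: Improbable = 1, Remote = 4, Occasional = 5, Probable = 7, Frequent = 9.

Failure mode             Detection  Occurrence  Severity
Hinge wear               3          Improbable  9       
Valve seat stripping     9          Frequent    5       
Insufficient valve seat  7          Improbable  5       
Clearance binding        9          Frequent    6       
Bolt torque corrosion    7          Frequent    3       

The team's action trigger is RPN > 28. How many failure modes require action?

4

RPN = Severity × Occurrence × Detection:
  Hinge wear: 9 × 1 × 3 = 27
  Valve seat stripping: 5 × 9 × 9 = 405
  Insufficient valve seat: 5 × 1 × 7 = 35
  Clearance binding: 6 × 9 × 9 = 486
  Bolt torque corrosion: 3 × 9 × 7 = 189
Modes with RPN > 28: Valve seat stripping (405), Insufficient valve seat (35), Clearance binding (486), Bolt torque corrosion (189) → 4.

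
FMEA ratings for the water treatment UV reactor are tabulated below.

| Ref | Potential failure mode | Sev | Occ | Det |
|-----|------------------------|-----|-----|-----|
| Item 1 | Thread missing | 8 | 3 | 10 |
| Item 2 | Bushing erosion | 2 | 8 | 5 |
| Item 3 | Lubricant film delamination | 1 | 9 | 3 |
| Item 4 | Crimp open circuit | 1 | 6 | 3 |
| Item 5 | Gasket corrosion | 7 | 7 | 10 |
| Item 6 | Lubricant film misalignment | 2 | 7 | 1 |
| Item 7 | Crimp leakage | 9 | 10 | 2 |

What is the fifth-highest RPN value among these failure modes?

RPN = Severity × Occurrence × Detection:
  Item 1: 8 × 3 × 10 = 240
  Item 2: 2 × 8 × 5 = 80
  Item 3: 1 × 9 × 3 = 27
  Item 4: 1 × 6 × 3 = 18
  Item 5: 7 × 7 × 10 = 490
  Item 6: 2 × 7 × 1 = 14
  Item 7: 9 × 10 × 2 = 180
Sorted descending: 490, 240, 180, 80, 27, 18, 14.
The fifth-highest RPN is 27 (Item 3).

27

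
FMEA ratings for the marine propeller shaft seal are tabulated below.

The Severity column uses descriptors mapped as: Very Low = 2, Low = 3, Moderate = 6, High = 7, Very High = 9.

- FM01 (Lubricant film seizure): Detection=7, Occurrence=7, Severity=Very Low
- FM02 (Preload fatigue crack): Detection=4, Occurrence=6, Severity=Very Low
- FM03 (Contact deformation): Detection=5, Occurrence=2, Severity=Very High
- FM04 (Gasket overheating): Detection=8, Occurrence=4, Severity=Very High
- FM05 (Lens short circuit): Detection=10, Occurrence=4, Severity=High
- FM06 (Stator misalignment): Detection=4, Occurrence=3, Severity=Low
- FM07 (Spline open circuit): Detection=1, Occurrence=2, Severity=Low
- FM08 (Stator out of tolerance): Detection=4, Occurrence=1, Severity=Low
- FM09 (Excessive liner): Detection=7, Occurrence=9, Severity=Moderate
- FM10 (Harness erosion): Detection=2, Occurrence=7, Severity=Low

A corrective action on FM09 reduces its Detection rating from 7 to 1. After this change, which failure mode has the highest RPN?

RPN = Severity × Occurrence × Detection:
  FM01: 2 × 7 × 7 = 98
  FM02: 2 × 6 × 4 = 48
  FM03: 9 × 2 × 5 = 90
  FM04: 9 × 4 × 8 = 288
  FM05: 7 × 4 × 10 = 280
  FM06: 3 × 3 × 4 = 36
  FM07: 3 × 2 × 1 = 6
  FM08: 3 × 1 × 4 = 12
  FM09: 6 × 9 × 7 = 378
  FM10: 3 × 7 × 2 = 42
After action: FM09 → 6 × 9 × 1 = 54.
Revised RPNs: FM04=288, FM05=280, FM01=98, FM03=90, FM09=54, FM02=48, FM10=42, FM06=36, FM08=12, FM07=6.
Highest is now FM04 (288).

FM04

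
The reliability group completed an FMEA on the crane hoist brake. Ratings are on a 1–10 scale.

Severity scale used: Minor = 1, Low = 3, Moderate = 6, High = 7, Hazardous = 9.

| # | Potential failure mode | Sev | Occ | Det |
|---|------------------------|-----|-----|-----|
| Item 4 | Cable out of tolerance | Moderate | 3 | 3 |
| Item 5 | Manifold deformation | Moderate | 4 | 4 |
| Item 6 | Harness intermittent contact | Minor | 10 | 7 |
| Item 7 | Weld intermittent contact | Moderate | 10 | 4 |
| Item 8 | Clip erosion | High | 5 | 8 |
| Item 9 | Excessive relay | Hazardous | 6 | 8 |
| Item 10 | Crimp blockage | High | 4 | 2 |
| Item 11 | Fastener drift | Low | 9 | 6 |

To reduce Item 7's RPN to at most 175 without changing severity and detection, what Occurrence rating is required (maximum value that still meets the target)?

7

Item 7: S=6, O=10, D=4 → current RPN = 240.
Fixed product = 24. Need 24 × O ≤ 175, so O ≤ 175/24 = 7.29.
Maximum integer Occurrence rating = 7 (gives RPN 168; O=8 would give 192 > 175).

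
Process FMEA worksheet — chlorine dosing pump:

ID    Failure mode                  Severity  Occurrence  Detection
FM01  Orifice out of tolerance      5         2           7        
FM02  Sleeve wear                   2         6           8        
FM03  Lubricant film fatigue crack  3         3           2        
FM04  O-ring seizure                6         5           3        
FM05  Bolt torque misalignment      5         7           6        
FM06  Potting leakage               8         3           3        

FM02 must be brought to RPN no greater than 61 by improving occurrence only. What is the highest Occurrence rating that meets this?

3

FM02: S=2, O=6, D=8 → current RPN = 96.
Fixed product = 16. Need 16 × O ≤ 61, so O ≤ 61/16 = 3.81.
Maximum integer Occurrence rating = 3 (gives RPN 48; O=4 would give 64 > 61).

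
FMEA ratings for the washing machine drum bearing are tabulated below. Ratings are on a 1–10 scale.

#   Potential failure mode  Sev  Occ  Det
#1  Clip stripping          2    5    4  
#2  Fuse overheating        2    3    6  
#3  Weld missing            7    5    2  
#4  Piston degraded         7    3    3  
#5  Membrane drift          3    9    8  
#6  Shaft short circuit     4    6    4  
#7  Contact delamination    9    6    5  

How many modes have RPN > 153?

RPN = Severity × Occurrence × Detection:
  #1: 2 × 5 × 4 = 40
  #2: 2 × 3 × 6 = 36
  #3: 7 × 5 × 2 = 70
  #4: 7 × 3 × 3 = 63
  #5: 3 × 9 × 8 = 216
  #6: 4 × 6 × 4 = 96
  #7: 9 × 6 × 5 = 270
Modes with RPN > 153: #5 (216), #7 (270) → 2.

2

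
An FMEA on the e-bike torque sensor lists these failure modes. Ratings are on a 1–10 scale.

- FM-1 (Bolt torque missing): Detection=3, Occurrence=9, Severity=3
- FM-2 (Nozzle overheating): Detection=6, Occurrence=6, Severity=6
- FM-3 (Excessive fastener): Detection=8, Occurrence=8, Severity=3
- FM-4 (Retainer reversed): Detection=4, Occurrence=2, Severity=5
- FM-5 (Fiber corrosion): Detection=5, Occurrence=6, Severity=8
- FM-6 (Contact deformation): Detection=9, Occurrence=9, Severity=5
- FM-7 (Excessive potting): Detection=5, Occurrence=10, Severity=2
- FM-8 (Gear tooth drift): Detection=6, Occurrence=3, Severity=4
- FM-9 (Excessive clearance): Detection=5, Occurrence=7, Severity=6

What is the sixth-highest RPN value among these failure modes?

RPN = Severity × Occurrence × Detection:
  FM-1: 3 × 9 × 3 = 81
  FM-2: 6 × 6 × 6 = 216
  FM-3: 3 × 8 × 8 = 192
  FM-4: 5 × 2 × 4 = 40
  FM-5: 8 × 6 × 5 = 240
  FM-6: 5 × 9 × 9 = 405
  FM-7: 2 × 10 × 5 = 100
  FM-8: 4 × 3 × 6 = 72
  FM-9: 6 × 7 × 5 = 210
Sorted descending: 405, 240, 216, 210, 192, 100, 81, 72, 40.
The sixth-highest RPN is 100 (FM-7).

100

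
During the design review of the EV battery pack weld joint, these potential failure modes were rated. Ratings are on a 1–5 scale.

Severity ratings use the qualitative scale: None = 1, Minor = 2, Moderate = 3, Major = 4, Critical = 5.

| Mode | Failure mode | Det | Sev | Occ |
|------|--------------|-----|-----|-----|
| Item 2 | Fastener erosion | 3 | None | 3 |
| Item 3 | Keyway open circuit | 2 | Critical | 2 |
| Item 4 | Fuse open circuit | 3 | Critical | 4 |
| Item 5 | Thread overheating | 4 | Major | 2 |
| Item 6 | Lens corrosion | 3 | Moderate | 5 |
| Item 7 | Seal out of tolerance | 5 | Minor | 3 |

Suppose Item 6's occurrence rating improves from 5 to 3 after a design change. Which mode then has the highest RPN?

Item 4

RPN = Severity × Occurrence × Detection:
  Item 2: 1 × 3 × 3 = 9
  Item 3: 5 × 2 × 2 = 20
  Item 4: 5 × 4 × 3 = 60
  Item 5: 4 × 2 × 4 = 32
  Item 6: 3 × 5 × 3 = 45
  Item 7: 2 × 3 × 5 = 30
After action: Item 6 → 3 × 3 × 3 = 27.
Revised RPNs: Item 4=60, Item 5=32, Item 7=30, Item 6=27, Item 3=20, Item 2=9.
Highest is now Item 4 (60).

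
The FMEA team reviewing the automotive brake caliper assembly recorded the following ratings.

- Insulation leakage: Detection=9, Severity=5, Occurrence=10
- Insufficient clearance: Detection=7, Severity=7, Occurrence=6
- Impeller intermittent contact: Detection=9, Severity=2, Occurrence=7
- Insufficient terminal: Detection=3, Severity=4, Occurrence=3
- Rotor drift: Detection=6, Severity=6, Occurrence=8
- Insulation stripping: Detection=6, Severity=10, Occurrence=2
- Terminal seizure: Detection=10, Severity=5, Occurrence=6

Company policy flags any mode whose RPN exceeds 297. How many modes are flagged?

RPN = Severity × Occurrence × Detection:
  Insulation leakage: 5 × 10 × 9 = 450
  Insufficient clearance: 7 × 6 × 7 = 294
  Impeller intermittent contact: 2 × 7 × 9 = 126
  Insufficient terminal: 4 × 3 × 3 = 36
  Rotor drift: 6 × 8 × 6 = 288
  Insulation stripping: 10 × 2 × 6 = 120
  Terminal seizure: 5 × 6 × 10 = 300
Modes with RPN > 297: Insulation leakage (450), Terminal seizure (300) → 2.

2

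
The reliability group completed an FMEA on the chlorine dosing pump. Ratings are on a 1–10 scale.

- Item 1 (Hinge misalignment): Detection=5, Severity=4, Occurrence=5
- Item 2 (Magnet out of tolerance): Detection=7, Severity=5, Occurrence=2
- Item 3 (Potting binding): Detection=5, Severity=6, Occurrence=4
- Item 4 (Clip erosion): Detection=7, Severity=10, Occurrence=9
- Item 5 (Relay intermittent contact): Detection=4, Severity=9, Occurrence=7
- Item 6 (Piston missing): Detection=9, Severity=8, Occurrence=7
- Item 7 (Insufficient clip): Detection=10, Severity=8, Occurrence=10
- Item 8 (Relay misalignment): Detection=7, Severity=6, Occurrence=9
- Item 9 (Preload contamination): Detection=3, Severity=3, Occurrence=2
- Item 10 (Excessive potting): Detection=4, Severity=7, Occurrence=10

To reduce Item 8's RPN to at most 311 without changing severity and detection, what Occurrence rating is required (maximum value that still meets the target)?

7

Item 8: S=6, O=9, D=7 → current RPN = 378.
Fixed product = 42. Need 42 × O ≤ 311, so O ≤ 311/42 = 7.40.
Maximum integer Occurrence rating = 7 (gives RPN 294; O=8 would give 336 > 311).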